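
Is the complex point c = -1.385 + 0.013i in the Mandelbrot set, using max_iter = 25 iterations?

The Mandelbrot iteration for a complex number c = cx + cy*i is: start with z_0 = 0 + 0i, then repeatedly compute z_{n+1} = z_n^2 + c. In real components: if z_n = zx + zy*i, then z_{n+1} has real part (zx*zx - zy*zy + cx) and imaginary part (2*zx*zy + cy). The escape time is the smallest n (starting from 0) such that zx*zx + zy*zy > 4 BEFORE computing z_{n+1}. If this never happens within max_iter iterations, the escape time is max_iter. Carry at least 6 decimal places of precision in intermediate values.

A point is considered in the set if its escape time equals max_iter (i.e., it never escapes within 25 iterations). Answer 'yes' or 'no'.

z_0 = 0 + 0i, c = -1.3850 + 0.0130i
Iter 1: z = -1.3850 + 0.0130i, |z|^2 = 1.9184
Iter 2: z = 0.5331 + -0.0230i, |z|^2 = 0.2847
Iter 3: z = -1.1014 + -0.0115i, |z|^2 = 1.2132
Iter 4: z = -0.1721 + 0.0384i, |z|^2 = 0.0311
Iter 5: z = -1.3569 + -0.0002i, |z|^2 = 1.8411
Iter 6: z = 0.4561 + 0.0136i, |z|^2 = 0.2082
Iter 7: z = -1.1772 + 0.0254i, |z|^2 = 1.3864
Iter 8: z = 0.0001 + -0.0468i, |z|^2 = 0.0022
Iter 9: z = -1.3872 + 0.0130i, |z|^2 = 1.9245
Iter 10: z = 0.5391 + -0.0230i, |z|^2 = 0.2912
Iter 11: z = -1.0949 + -0.0118i, |z|^2 = 1.1989
Iter 12: z = -0.1864 + 0.0389i, |z|^2 = 0.0363
Iter 13: z = -1.3518 + -0.0015i, |z|^2 = 1.8273
Iter 14: z = 0.4423 + 0.0171i, |z|^2 = 0.1959
Iter 15: z = -1.1897 + 0.0281i, |z|^2 = 1.4161
Iter 16: z = 0.0295 + -0.0539i, |z|^2 = 0.0038
Iter 17: z = -1.3870 + 0.0098i, |z|^2 = 1.9239
Iter 18: z = 0.5388 + -0.0142i, |z|^2 = 0.2905
Iter 19: z = -1.0949 + -0.0023i, |z|^2 = 1.1989
Iter 20: z = -0.1861 + 0.0181i, |z|^2 = 0.0350
Iter 21: z = -1.3507 + 0.0063i, |z|^2 = 1.8244
Iter 22: z = 0.4393 + -0.0039i, |z|^2 = 0.1930
Iter 23: z = -1.1920 + 0.0096i, |z|^2 = 1.4209
Iter 24: z = 0.0358 + -0.0098i, |z|^2 = 0.0014
Did not escape in 25 iterations → in set

Answer: yes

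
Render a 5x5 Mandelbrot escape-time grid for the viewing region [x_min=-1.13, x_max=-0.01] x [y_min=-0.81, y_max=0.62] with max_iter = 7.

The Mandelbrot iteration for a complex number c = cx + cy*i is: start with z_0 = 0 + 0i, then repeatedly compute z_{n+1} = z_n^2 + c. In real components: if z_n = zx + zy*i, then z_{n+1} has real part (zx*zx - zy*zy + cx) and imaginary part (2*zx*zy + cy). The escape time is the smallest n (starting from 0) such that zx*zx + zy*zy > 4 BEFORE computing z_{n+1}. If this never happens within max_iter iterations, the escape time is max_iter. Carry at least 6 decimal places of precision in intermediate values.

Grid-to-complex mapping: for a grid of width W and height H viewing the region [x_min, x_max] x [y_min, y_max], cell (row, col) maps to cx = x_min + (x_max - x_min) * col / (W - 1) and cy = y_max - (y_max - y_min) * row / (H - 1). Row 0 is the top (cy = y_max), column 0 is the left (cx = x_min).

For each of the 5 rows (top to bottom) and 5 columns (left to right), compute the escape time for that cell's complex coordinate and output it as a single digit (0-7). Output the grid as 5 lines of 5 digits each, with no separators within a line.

Answer: 45777
77777
77777
56777
34477

Derivation:
(row=0, col=0): c = -1.1300 + 0.6200i → escape time 4
(row=0, col=1): c = -0.8500 + 0.6200i → escape time 5
(row=0, col=2): c = -0.5700 + 0.6200i → escape time 7
(row=0, col=3): c = -0.2900 + 0.6200i → escape time 7
(row=0, col=4): c = -0.0100 + 0.6200i → escape time 7
(row=1, col=0): c = -1.1300 + 0.2625i → escape time 7
(row=1, col=1): c = -0.8500 + 0.2625i → escape time 7
(row=1, col=2): c = -0.5700 + 0.2625i → escape time 7
(row=1, col=3): c = -0.2900 + 0.2625i → escape time 7
(row=1, col=4): c = -0.0100 + 0.2625i → escape time 7
(row=2, col=0): c = -1.1300 + -0.0950i → escape time 7
(row=2, col=1): c = -0.8500 + -0.0950i → escape time 7
(row=2, col=2): c = -0.5700 + -0.0950i → escape time 7
(row=2, col=3): c = -0.2900 + -0.0950i → escape time 7
(row=2, col=4): c = -0.0100 + -0.0950i → escape time 7
(row=3, col=0): c = -1.1300 + -0.4525i → escape time 5
(row=3, col=1): c = -0.8500 + -0.4525i → escape time 6
(row=3, col=2): c = -0.5700 + -0.4525i → escape time 7
(row=3, col=3): c = -0.2900 + -0.4525i → escape time 7
(row=3, col=4): c = -0.0100 + -0.4525i → escape time 7
(row=4, col=0): c = -1.1300 + -0.8100i → escape time 3
(row=4, col=1): c = -0.8500 + -0.8100i → escape time 4
(row=4, col=2): c = -0.5700 + -0.8100i → escape time 4
(row=4, col=3): c = -0.2900 + -0.8100i → escape time 7
(row=4, col=4): c = -0.0100 + -0.8100i → escape time 7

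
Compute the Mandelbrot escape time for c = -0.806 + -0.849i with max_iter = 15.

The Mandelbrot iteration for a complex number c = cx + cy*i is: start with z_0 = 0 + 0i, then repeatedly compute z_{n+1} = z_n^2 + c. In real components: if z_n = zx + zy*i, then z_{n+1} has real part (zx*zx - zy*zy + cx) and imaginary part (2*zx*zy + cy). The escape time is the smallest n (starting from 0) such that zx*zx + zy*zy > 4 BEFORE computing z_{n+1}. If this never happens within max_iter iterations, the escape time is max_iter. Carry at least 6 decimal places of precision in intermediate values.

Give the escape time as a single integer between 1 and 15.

Answer: 4

Derivation:
z_0 = 0 + 0i, c = -0.8060 + -0.8490i
Iter 1: z = -0.8060 + -0.8490i, |z|^2 = 1.3704
Iter 2: z = -0.8772 + 0.5196i, |z|^2 = 1.0394
Iter 3: z = -0.3066 + -1.7605i, |z|^2 = 3.1934
Iter 4: z = -3.8115 + 0.2304i, |z|^2 = 14.5805
Escaped at iteration 4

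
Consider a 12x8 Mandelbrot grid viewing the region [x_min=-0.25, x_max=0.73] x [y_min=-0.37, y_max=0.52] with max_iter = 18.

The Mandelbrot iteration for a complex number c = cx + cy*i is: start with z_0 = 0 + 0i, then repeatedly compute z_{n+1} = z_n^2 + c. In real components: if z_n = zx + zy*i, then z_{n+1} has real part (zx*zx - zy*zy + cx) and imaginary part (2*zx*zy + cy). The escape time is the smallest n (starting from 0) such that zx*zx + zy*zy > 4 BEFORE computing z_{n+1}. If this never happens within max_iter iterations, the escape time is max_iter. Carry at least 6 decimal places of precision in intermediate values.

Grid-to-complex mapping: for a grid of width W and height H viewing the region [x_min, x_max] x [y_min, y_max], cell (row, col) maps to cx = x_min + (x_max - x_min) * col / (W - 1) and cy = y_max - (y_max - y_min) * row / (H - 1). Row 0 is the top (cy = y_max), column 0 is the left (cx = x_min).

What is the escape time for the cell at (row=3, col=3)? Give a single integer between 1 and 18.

Answer: 18

Derivation:
z_0 = 0 + 0i, c = 0.0173 + 0.1386i
Iter 1: z = 0.0173 + 0.1386i, |z|^2 = 0.0195
Iter 2: z = -0.0016 + 0.1434i, |z|^2 = 0.0206
Iter 3: z = -0.0033 + 0.1381i, |z|^2 = 0.0191
Iter 4: z = -0.0018 + 0.1377i, |z|^2 = 0.0190
Iter 5: z = -0.0017 + 0.1381i, |z|^2 = 0.0191
Iter 6: z = -0.0018 + 0.1381i, |z|^2 = 0.0191
Iter 7: z = -0.0018 + 0.1381i, |z|^2 = 0.0191
Iter 8: z = -0.0018 + 0.1381i, |z|^2 = 0.0191
Iter 9: z = -0.0018 + 0.1381i, |z|^2 = 0.0191
Iter 10: z = -0.0018 + 0.1381i, |z|^2 = 0.0191
Iter 11: z = -0.0018 + 0.1381i, |z|^2 = 0.0191
Iter 12: z = -0.0018 + 0.1381i, |z|^2 = 0.0191
Iter 13: z = -0.0018 + 0.1381i, |z|^2 = 0.0191
Iter 14: z = -0.0018 + 0.1381i, |z|^2 = 0.0191
Iter 15: z = -0.0018 + 0.1381i, |z|^2 = 0.0191
Iter 16: z = -0.0018 + 0.1381i, |z|^2 = 0.0191
Iter 17: z = -0.0018 + 0.1381i, |z|^2 = 0.0191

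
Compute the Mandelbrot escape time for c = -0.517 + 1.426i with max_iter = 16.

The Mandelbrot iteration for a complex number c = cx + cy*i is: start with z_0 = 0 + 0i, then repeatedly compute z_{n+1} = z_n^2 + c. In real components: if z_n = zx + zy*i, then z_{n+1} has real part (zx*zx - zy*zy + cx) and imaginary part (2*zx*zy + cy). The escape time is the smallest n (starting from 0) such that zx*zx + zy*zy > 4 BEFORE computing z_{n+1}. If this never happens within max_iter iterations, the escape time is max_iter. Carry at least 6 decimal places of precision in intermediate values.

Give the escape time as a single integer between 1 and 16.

z_0 = 0 + 0i, c = -0.5170 + 1.4260i
Iter 1: z = -0.5170 + 1.4260i, |z|^2 = 2.3008
Iter 2: z = -2.2832 + -0.0485i, |z|^2 = 5.2153
Escaped at iteration 2

Answer: 2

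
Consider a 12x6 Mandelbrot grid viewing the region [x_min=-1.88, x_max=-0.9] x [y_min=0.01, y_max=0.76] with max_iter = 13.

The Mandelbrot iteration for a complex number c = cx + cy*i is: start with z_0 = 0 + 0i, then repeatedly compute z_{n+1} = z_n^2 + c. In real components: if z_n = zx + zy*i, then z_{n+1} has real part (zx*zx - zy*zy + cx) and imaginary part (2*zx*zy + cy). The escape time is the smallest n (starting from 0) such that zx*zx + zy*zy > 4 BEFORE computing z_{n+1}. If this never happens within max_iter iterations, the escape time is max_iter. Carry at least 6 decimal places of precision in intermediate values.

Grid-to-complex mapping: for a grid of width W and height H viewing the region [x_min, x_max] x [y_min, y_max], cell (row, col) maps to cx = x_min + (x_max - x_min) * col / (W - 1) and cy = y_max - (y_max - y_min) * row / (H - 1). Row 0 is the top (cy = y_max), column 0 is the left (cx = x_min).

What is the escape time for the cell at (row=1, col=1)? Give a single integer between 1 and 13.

Answer: 3

Derivation:
z_0 = 0 + 0i, c = -1.7909 + 0.6100i
Iter 1: z = -1.7909 + 0.6100i, |z|^2 = 3.5795
Iter 2: z = 1.0443 + -1.5749i, |z|^2 = 3.5710
Iter 3: z = -3.1806 + -2.6795i, |z|^2 = 17.2959
Escaped at iteration 3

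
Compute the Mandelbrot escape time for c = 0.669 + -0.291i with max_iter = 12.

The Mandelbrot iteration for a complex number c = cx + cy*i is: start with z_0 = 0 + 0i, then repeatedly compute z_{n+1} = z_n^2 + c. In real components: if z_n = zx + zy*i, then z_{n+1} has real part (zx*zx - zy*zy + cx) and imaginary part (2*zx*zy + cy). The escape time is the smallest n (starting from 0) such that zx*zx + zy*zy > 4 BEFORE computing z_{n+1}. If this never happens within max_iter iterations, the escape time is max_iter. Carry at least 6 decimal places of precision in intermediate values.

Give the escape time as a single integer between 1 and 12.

Answer: 3

Derivation:
z_0 = 0 + 0i, c = 0.6690 + -0.2910i
Iter 1: z = 0.6690 + -0.2910i, |z|^2 = 0.5322
Iter 2: z = 1.0319 + -0.6804i, |z|^2 = 1.5277
Iter 3: z = 1.2709 + -1.6951i, |z|^2 = 4.4885
Escaped at iteration 3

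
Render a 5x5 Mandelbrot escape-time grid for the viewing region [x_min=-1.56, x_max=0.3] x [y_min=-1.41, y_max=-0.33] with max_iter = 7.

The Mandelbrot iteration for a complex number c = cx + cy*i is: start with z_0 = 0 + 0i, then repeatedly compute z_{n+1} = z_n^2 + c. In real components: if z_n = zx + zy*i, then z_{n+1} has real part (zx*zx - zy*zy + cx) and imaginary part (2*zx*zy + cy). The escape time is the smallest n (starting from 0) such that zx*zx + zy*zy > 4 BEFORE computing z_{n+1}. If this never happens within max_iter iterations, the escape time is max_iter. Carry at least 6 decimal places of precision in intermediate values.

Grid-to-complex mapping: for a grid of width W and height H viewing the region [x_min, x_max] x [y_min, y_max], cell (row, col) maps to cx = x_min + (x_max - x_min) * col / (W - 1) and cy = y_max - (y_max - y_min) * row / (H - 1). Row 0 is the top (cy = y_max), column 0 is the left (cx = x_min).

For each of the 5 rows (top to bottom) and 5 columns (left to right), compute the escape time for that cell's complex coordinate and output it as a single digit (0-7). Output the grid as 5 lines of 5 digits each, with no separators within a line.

(row=0, col=0): c = -1.5600 + -0.3300i → escape time 4
(row=0, col=1): c = -1.0950 + -0.3300i → escape time 7
(row=0, col=2): c = -0.6300 + -0.3300i → escape time 7
(row=0, col=3): c = -0.1650 + -0.3300i → escape time 7
(row=0, col=4): c = 0.3000 + -0.3300i → escape time 7
(row=1, col=0): c = -1.5600 + -0.6000i → escape time 3
(row=1, col=1): c = -1.0950 + -0.6000i → escape time 4
(row=1, col=2): c = -0.6300 + -0.6000i → escape time 7
(row=1, col=3): c = -0.1650 + -0.6000i → escape time 7
(row=1, col=4): c = 0.3000 + -0.6000i → escape time 7
(row=2, col=0): c = -1.5600 + -0.8700i → escape time 3
(row=2, col=1): c = -1.0950 + -0.8700i → escape time 3
(row=2, col=2): c = -0.6300 + -0.8700i → escape time 4
(row=2, col=3): c = -0.1650 + -0.8700i → escape time 7
(row=2, col=4): c = 0.3000 + -0.8700i → escape time 4
(row=3, col=0): c = -1.5600 + -1.1400i → escape time 2
(row=3, col=1): c = -1.0950 + -1.1400i → escape time 3
(row=3, col=2): c = -0.6300 + -1.1400i → escape time 3
(row=3, col=3): c = -0.1650 + -1.1400i → escape time 5
(row=3, col=4): c = 0.3000 + -1.1400i → escape time 2
(row=4, col=0): c = -1.5600 + -1.4100i → escape time 1
(row=4, col=1): c = -1.0950 + -1.4100i → escape time 2
(row=4, col=2): c = -0.6300 + -1.4100i → escape time 2
(row=4, col=3): c = -0.1650 + -1.4100i → escape time 2
(row=4, col=4): c = 0.3000 + -1.4100i → escape time 2

Answer: 47777
34777
33474
23352
12222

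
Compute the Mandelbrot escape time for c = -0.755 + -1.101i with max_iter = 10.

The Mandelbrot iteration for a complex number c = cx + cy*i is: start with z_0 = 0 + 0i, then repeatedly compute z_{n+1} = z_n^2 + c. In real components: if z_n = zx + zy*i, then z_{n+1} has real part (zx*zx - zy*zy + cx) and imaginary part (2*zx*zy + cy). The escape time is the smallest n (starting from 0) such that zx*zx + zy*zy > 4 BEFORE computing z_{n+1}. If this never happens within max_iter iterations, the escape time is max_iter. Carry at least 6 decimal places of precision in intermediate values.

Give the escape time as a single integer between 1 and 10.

Answer: 3

Derivation:
z_0 = 0 + 0i, c = -0.7550 + -1.1010i
Iter 1: z = -0.7550 + -1.1010i, |z|^2 = 1.7822
Iter 2: z = -1.3972 + 0.5615i, |z|^2 = 2.2674
Iter 3: z = 0.8818 + -2.6701i, |z|^2 = 7.9068
Escaped at iteration 3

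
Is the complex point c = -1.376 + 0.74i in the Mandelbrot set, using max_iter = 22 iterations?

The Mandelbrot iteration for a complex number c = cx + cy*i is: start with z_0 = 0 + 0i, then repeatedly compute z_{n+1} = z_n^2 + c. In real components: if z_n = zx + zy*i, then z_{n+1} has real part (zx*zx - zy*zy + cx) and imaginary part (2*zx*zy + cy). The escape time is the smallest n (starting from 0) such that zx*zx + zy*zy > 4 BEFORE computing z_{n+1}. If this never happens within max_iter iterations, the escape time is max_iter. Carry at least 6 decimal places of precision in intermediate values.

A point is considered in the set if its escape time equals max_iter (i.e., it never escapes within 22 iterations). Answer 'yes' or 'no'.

z_0 = 0 + 0i, c = -1.3760 + 0.7400i
Iter 1: z = -1.3760 + 0.7400i, |z|^2 = 2.4410
Iter 2: z = -0.0302 + -1.2965i, |z|^2 = 1.6818
Iter 3: z = -3.0559 + 0.8184i, |z|^2 = 10.0085
Escaped at iteration 3

Answer: no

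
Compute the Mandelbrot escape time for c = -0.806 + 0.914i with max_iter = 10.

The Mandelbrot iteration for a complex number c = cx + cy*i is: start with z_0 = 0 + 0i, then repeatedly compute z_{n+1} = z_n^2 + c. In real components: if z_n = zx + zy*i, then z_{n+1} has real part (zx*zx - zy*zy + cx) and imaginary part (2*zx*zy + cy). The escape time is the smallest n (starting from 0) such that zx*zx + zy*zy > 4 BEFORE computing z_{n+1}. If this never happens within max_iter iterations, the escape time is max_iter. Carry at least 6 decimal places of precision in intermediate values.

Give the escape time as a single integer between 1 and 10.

z_0 = 0 + 0i, c = -0.8060 + 0.9140i
Iter 1: z = -0.8060 + 0.9140i, |z|^2 = 1.4850
Iter 2: z = -0.9918 + -0.5594i, |z|^2 = 1.2965
Iter 3: z = -0.1353 + 2.0235i, |z|^2 = 4.1129
Escaped at iteration 3

Answer: 3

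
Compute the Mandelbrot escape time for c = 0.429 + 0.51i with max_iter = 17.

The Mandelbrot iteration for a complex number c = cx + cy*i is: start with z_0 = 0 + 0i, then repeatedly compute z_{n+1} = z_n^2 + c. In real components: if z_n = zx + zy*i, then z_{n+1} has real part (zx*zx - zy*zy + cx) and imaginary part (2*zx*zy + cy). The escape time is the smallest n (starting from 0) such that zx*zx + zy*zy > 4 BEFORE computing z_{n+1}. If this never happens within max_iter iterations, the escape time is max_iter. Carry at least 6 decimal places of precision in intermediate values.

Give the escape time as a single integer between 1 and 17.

z_0 = 0 + 0i, c = 0.4290 + 0.5100i
Iter 1: z = 0.4290 + 0.5100i, |z|^2 = 0.4441
Iter 2: z = 0.3529 + 0.9476i, |z|^2 = 1.0225
Iter 3: z = -0.3443 + 1.1789i, |z|^2 = 1.5083
Iter 4: z = -0.8422 + -0.3019i, |z|^2 = 0.8004
Iter 5: z = 1.0472 + 1.0185i, |z|^2 = 2.1338
Iter 6: z = 0.4883 + 2.6430i, |z|^2 = 7.2237
Escaped at iteration 6

Answer: 6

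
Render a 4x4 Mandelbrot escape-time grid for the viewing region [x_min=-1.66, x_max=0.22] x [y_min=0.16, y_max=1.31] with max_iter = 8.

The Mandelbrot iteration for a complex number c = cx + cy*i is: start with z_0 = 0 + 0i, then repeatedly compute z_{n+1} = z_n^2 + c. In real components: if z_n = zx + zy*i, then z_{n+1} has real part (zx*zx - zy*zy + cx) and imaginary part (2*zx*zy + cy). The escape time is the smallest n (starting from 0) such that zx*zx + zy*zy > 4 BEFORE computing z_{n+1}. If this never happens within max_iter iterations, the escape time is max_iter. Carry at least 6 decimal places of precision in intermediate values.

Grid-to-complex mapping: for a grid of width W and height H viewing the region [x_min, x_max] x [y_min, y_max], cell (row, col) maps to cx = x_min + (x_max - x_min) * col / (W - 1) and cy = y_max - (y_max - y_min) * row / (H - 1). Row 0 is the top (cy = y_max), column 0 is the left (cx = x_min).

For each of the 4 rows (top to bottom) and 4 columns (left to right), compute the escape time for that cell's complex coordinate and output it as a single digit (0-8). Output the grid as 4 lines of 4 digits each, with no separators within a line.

Answer: 1232
2354
3588
5888

Derivation:
(row=0, col=0): c = -1.6600 + 1.3100i → escape time 1
(row=0, col=1): c = -1.0333 + 1.3100i → escape time 2
(row=0, col=2): c = -0.4067 + 1.3100i → escape time 3
(row=0, col=3): c = 0.2200 + 1.3100i → escape time 2
(row=1, col=0): c = -1.6600 + 0.9267i → escape time 2
(row=1, col=1): c = -1.0333 + 0.9267i → escape time 3
(row=1, col=2): c = -0.4067 + 0.9267i → escape time 5
(row=1, col=3): c = 0.2200 + 0.9267i → escape time 4
(row=2, col=0): c = -1.6600 + 0.5433i → escape time 3
(row=2, col=1): c = -1.0333 + 0.5433i → escape time 5
(row=2, col=2): c = -0.4067 + 0.5433i → escape time 8
(row=2, col=3): c = 0.2200 + 0.5433i → escape time 8
(row=3, col=0): c = -1.6600 + 0.1600i → escape time 5
(row=3, col=1): c = -1.0333 + 0.1600i → escape time 8
(row=3, col=2): c = -0.4067 + 0.1600i → escape time 8
(row=3, col=3): c = 0.2200 + 0.1600i → escape time 8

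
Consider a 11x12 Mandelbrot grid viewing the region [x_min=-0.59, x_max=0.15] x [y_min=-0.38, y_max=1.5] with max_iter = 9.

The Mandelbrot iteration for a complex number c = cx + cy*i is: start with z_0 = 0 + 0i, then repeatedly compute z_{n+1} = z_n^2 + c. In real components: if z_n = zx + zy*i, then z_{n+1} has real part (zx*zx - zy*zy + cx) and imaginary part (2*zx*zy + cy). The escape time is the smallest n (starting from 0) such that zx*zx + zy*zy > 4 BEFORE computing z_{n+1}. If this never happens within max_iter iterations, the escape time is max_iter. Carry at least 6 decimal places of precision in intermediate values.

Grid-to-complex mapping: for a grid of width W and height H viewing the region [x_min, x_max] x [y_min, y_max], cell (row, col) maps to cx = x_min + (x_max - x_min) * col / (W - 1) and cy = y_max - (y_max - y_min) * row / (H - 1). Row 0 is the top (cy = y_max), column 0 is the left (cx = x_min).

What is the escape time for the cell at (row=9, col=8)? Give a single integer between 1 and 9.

Answer: 9

Derivation:
z_0 = 0 + 0i, c = 0.0020 + -0.0382i
Iter 1: z = 0.0020 + -0.0382i, |z|^2 = 0.0015
Iter 2: z = 0.0005 + -0.0383i, |z|^2 = 0.0015
Iter 3: z = 0.0005 + -0.0382i, |z|^2 = 0.0015
Iter 4: z = 0.0005 + -0.0382i, |z|^2 = 0.0015
Iter 5: z = 0.0005 + -0.0382i, |z|^2 = 0.0015
Iter 6: z = 0.0005 + -0.0382i, |z|^2 = 0.0015
Iter 7: z = 0.0005 + -0.0382i, |z|^2 = 0.0015
Iter 8: z = 0.0005 + -0.0382i, |z|^2 = 0.0015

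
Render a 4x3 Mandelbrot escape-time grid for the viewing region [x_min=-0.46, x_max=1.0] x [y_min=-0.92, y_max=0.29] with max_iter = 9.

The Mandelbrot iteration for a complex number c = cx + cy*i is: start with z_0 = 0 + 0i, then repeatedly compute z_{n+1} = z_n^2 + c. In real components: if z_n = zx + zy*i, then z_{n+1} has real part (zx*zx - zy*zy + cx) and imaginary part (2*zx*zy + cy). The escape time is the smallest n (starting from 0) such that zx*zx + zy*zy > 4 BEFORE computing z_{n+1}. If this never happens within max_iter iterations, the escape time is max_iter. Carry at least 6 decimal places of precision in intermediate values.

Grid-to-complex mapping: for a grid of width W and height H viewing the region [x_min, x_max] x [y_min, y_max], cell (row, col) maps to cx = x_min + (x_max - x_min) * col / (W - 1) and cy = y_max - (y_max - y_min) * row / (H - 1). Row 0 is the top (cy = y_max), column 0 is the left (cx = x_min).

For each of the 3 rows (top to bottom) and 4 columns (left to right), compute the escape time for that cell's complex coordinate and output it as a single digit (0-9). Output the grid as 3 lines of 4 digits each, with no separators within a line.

(row=0, col=0): c = -0.4600 + 0.2900i → escape time 9
(row=0, col=1): c = 0.0267 + 0.2900i → escape time 9
(row=0, col=2): c = 0.5133 + 0.2900i → escape time 5
(row=0, col=3): c = 1.0000 + 0.2900i → escape time 2
(row=1, col=0): c = -0.4600 + -0.3150i → escape time 9
(row=1, col=1): c = 0.0267 + -0.3150i → escape time 9
(row=1, col=2): c = 0.5133 + -0.3150i → escape time 5
(row=1, col=3): c = 1.0000 + -0.3150i → escape time 2
(row=2, col=0): c = -0.4600 + -0.9200i → escape time 4
(row=2, col=1): c = 0.0267 + -0.9200i → escape time 6
(row=2, col=2): c = 0.5133 + -0.9200i → escape time 3
(row=2, col=3): c = 1.0000 + -0.9200i → escape time 2

Answer: 9952
9952
4632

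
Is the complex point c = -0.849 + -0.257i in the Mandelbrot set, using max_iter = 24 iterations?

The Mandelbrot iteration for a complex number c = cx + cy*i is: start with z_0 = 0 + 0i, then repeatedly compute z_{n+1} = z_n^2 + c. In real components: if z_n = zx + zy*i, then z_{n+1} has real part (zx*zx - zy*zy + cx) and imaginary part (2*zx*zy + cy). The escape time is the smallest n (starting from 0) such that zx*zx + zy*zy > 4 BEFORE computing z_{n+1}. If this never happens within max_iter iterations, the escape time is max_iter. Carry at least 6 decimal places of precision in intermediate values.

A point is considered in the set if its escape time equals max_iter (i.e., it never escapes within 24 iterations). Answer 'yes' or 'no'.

Answer: no

Derivation:
z_0 = 0 + 0i, c = -0.8490 + -0.2570i
Iter 1: z = -0.8490 + -0.2570i, |z|^2 = 0.7868
Iter 2: z = -0.1942 + 0.1794i, |z|^2 = 0.0699
Iter 3: z = -0.8434 + -0.3267i, |z|^2 = 0.8181
Iter 4: z = -0.2443 + 0.2941i, |z|^2 = 0.1462
Iter 5: z = -0.8758 + -0.4007i, |z|^2 = 0.9276
Iter 6: z = -0.2425 + 0.4449i, |z|^2 = 0.2567
Iter 7: z = -0.9881 + -0.4728i, |z|^2 = 1.1999
Iter 8: z = -0.0962 + 0.6773i, |z|^2 = 0.4681
Iter 9: z = -1.2985 + -0.3874i, |z|^2 = 1.8363
Iter 10: z = 0.6872 + 0.7490i, |z|^2 = 1.0332
Iter 11: z = -0.9379 + 0.7724i, |z|^2 = 1.4762
Iter 12: z = -0.5660 + -1.7058i, |z|^2 = 3.2300
Iter 13: z = -3.4383 + 1.6740i, |z|^2 = 14.6241
Escaped at iteration 13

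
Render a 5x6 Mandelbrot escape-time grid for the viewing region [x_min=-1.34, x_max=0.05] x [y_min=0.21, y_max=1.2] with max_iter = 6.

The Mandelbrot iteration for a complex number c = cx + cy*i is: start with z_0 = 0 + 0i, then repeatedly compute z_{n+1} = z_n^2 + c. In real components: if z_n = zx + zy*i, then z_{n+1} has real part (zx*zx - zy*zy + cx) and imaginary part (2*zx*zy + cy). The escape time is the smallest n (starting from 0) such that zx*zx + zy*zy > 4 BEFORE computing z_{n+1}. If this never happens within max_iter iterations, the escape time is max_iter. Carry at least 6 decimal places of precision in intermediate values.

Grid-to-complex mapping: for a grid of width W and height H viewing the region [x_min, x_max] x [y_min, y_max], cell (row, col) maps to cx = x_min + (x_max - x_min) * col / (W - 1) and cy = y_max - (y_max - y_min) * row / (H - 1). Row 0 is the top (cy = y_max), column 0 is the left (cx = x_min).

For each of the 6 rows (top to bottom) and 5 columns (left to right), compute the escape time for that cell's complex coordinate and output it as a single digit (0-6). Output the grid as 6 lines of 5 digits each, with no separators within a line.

(row=0, col=0): c = -1.3400 + 1.2000i → escape time 2
(row=0, col=1): c = -0.9925 + 1.2000i → escape time 3
(row=0, col=2): c = -0.6450 + 1.2000i → escape time 3
(row=0, col=3): c = -0.2975 + 1.2000i → escape time 3
(row=0, col=4): c = 0.0500 + 1.2000i → escape time 3
(row=1, col=0): c = -1.3400 + 1.0020i → escape time 3
(row=1, col=1): c = -0.9925 + 1.0020i → escape time 3
(row=1, col=2): c = -0.6450 + 1.0020i → escape time 4
(row=1, col=3): c = -0.2975 + 1.0020i → escape time 5
(row=1, col=4): c = 0.0500 + 1.0020i → escape time 5
(row=2, col=0): c = -1.3400 + 0.8040i → escape time 3
(row=2, col=1): c = -0.9925 + 0.8040i → escape time 3
(row=2, col=2): c = -0.6450 + 0.8040i → escape time 4
(row=2, col=3): c = -0.2975 + 0.8040i → escape time 6
(row=2, col=4): c = 0.0500 + 0.8040i → escape time 6
(row=3, col=0): c = -1.3400 + 0.6060i → escape time 3
(row=3, col=1): c = -0.9925 + 0.6060i → escape time 4
(row=3, col=2): c = -0.6450 + 0.6060i → escape time 6
(row=3, col=3): c = -0.2975 + 0.6060i → escape time 6
(row=3, col=4): c = 0.0500 + 0.6060i → escape time 6
(row=4, col=0): c = -1.3400 + 0.4080i → escape time 5
(row=4, col=1): c = -0.9925 + 0.4080i → escape time 6
(row=4, col=2): c = -0.6450 + 0.4080i → escape time 6
(row=4, col=3): c = -0.2975 + 0.4080i → escape time 6
(row=4, col=4): c = 0.0500 + 0.4080i → escape time 6
(row=5, col=0): c = -1.3400 + 0.2100i → escape time 6
(row=5, col=1): c = -0.9925 + 0.2100i → escape time 6
(row=5, col=2): c = -0.6450 + 0.2100i → escape time 6
(row=5, col=3): c = -0.2975 + 0.2100i → escape time 6
(row=5, col=4): c = 0.0500 + 0.2100i → escape time 6

Answer: 23333
33455
33466
34666
56666
66666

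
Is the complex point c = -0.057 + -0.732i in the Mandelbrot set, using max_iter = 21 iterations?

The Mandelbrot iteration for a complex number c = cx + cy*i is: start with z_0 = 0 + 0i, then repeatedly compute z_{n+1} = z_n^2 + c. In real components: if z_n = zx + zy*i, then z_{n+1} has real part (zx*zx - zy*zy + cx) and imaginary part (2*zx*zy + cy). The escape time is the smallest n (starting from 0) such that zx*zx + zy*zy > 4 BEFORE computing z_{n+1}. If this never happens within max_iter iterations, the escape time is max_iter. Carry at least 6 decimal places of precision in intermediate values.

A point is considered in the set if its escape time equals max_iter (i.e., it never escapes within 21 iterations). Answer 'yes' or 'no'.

Answer: yes

Derivation:
z_0 = 0 + 0i, c = -0.0570 + -0.7320i
Iter 1: z = -0.0570 + -0.7320i, |z|^2 = 0.5391
Iter 2: z = -0.5896 + -0.6486i, |z|^2 = 0.7682
Iter 3: z = -0.1300 + 0.0327i, |z|^2 = 0.0180
Iter 4: z = -0.0412 + -0.7405i, |z|^2 = 0.5501
Iter 5: z = -0.6037 + -0.6710i, |z|^2 = 0.8147
Iter 6: z = -0.1429 + 0.0782i, |z|^2 = 0.0265
Iter 7: z = -0.0427 + -0.7543i, |z|^2 = 0.5708
Iter 8: z = -0.6242 + -0.6676i, |z|^2 = 0.8353
Iter 9: z = -0.1131 + 0.1014i, |z|^2 = 0.0231
Iter 10: z = -0.0545 + -0.7549i, |z|^2 = 0.5729
Iter 11: z = -0.6239 + -0.6497i, |z|^2 = 0.8114
Iter 12: z = -0.0898 + 0.0788i, |z|^2 = 0.0143
Iter 13: z = -0.0551 + -0.7461i, |z|^2 = 0.5598
Iter 14: z = -0.6107 + -0.6497i, |z|^2 = 0.7951
Iter 15: z = -0.1062 + 0.0616i, |z|^2 = 0.0151
Iter 16: z = -0.0495 + -0.7451i, |z|^2 = 0.5576
Iter 17: z = -0.6097 + -0.6582i, |z|^2 = 0.8050
Iter 18: z = -0.1185 + 0.0706i, |z|^2 = 0.0190
Iter 19: z = -0.0479 + -0.7487i, |z|^2 = 0.5629
Iter 20: z = -0.6153 + -0.6602i, |z|^2 = 0.8145
Did not escape in 21 iterations → in set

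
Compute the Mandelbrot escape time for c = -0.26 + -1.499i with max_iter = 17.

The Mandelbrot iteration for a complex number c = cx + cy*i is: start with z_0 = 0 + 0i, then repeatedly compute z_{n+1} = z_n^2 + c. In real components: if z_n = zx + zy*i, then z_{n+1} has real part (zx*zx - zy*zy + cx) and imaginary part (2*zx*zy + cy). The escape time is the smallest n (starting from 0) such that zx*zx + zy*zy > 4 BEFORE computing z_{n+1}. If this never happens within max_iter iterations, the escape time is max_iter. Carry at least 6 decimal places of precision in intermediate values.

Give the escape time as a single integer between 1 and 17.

z_0 = 0 + 0i, c = -0.2600 + -1.4990i
Iter 1: z = -0.2600 + -1.4990i, |z|^2 = 2.3146
Iter 2: z = -2.4394 + -0.7195i, |z|^2 = 6.4684
Escaped at iteration 2

Answer: 2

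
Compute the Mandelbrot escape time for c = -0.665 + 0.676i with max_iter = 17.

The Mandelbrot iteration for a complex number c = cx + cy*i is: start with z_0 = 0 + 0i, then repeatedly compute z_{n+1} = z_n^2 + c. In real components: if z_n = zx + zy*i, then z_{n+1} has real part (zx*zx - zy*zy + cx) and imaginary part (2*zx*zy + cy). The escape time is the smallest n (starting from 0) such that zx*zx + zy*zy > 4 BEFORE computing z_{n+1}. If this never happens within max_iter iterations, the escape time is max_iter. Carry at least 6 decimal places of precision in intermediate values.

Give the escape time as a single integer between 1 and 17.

z_0 = 0 + 0i, c = -0.6650 + 0.6760i
Iter 1: z = -0.6650 + 0.6760i, |z|^2 = 0.8992
Iter 2: z = -0.6798 + -0.2231i, |z|^2 = 0.5118
Iter 3: z = -0.2527 + 0.9793i, |z|^2 = 1.0228
Iter 4: z = -1.5601 + 0.1811i, |z|^2 = 2.4668
Iter 5: z = 1.7362 + 0.1110i, |z|^2 = 3.0267
Iter 6: z = 2.3371 + 1.0615i, |z|^2 = 6.5888
Escaped at iteration 6

Answer: 6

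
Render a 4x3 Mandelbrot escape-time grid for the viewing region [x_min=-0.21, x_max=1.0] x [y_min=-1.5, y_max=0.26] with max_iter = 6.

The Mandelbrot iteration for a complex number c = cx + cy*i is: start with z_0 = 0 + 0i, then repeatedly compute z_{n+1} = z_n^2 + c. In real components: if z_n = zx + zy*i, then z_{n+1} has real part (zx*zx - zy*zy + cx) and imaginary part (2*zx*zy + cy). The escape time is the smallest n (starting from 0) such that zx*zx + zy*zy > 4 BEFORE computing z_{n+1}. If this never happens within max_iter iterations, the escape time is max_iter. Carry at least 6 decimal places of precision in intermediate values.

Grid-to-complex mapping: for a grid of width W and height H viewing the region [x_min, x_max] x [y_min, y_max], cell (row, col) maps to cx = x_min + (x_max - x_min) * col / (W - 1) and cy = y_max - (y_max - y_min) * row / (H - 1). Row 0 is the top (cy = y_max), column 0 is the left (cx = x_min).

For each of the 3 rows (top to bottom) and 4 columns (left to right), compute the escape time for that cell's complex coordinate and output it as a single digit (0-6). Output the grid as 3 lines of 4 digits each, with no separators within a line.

(row=0, col=0): c = -0.2100 + 0.2600i → escape time 6
(row=0, col=1): c = 0.1933 + 0.2600i → escape time 6
(row=0, col=2): c = 0.5967 + 0.2600i → escape time 4
(row=0, col=3): c = 1.0000 + 0.2600i → escape time 2
(row=1, col=0): c = -0.2100 + -0.6200i → escape time 6
(row=1, col=1): c = 0.1933 + -0.6200i → escape time 6
(row=1, col=2): c = 0.5967 + -0.6200i → escape time 3
(row=1, col=3): c = 1.0000 + -0.6200i → escape time 2
(row=2, col=0): c = -0.2100 + -1.5000i → escape time 2
(row=2, col=1): c = 0.1933 + -1.5000i → escape time 2
(row=2, col=2): c = 0.5967 + -1.5000i → escape time 2
(row=2, col=3): c = 1.0000 + -1.5000i → escape time 2

Answer: 6642
6632
2222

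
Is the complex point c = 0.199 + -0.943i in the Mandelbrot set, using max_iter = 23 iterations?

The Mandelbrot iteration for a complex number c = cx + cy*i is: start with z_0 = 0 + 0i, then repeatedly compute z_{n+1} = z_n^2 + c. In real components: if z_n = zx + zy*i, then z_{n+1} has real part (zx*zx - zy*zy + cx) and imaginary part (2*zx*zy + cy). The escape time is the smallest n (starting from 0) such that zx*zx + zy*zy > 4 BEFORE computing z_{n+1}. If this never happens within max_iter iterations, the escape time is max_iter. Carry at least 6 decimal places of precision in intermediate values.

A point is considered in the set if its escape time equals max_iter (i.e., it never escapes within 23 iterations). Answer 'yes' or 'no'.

Answer: no

Derivation:
z_0 = 0 + 0i, c = 0.1990 + -0.9430i
Iter 1: z = 0.1990 + -0.9430i, |z|^2 = 0.9288
Iter 2: z = -0.6506 + -1.3183i, |z|^2 = 2.1613
Iter 3: z = -1.1156 + 0.7725i, |z|^2 = 1.8414
Iter 4: z = 0.8468 + -2.6667i, |z|^2 = 7.8281
Escaped at iteration 4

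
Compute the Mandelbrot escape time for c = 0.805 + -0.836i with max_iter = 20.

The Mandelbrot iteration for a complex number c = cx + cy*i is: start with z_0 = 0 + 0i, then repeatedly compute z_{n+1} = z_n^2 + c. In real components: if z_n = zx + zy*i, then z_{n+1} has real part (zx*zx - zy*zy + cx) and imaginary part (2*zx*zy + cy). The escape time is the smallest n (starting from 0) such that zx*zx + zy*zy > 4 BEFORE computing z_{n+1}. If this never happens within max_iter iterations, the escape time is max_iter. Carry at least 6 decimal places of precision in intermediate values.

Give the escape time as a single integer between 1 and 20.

z_0 = 0 + 0i, c = 0.8050 + -0.8360i
Iter 1: z = 0.8050 + -0.8360i, |z|^2 = 1.3469
Iter 2: z = 0.7541 + -2.1820i, |z|^2 = 5.3297
Escaped at iteration 2

Answer: 2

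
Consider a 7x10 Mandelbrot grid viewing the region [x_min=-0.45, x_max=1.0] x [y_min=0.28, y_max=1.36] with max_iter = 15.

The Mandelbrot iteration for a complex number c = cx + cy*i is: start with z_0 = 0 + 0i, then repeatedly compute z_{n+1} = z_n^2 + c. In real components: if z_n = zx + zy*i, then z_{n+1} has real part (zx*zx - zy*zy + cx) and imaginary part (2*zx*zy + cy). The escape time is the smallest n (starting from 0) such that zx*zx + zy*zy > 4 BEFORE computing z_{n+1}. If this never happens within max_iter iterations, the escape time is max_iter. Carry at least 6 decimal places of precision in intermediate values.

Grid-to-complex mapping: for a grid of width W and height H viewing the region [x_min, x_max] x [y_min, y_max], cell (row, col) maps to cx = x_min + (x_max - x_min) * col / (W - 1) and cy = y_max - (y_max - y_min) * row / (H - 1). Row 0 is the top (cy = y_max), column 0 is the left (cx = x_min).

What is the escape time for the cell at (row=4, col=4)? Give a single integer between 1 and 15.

Answer: 3

Derivation:
z_0 = 0 + 0i, c = 0.5167 + 0.8800i
Iter 1: z = 0.5167 + 0.8800i, |z|^2 = 1.0413
Iter 2: z = 0.0092 + 1.7893i, |z|^2 = 3.2018
Iter 3: z = -2.6850 + 0.9130i, |z|^2 = 8.0425
Escaped at iteration 3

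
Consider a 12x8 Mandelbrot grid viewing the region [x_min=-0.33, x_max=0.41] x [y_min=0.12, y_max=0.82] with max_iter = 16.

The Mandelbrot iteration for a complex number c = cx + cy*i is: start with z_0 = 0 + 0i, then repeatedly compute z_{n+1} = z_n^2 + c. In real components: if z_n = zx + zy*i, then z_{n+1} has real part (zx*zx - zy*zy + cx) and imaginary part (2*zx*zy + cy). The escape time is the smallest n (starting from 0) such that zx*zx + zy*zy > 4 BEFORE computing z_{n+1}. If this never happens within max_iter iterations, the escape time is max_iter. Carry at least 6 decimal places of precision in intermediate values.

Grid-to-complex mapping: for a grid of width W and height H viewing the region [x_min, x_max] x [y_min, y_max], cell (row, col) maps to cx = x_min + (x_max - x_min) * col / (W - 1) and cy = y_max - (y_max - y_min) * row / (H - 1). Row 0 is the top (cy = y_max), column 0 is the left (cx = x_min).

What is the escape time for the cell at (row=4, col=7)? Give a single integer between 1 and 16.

Answer: 16

Derivation:
z_0 = 0 + 0i, c = 0.1409 + 0.4200i
Iter 1: z = 0.1409 + 0.4200i, |z|^2 = 0.1963
Iter 2: z = -0.0156 + 0.5384i, |z|^2 = 0.2901
Iter 3: z = -0.1487 + 0.4032i, |z|^2 = 0.1846
Iter 4: z = 0.0005 + 0.3001i, |z|^2 = 0.0901
Iter 5: z = 0.0508 + 0.4203i, |z|^2 = 0.1792
Iter 6: z = -0.0331 + 0.4627i, |z|^2 = 0.2152
Iter 7: z = -0.0721 + 0.3893i, |z|^2 = 0.1568
Iter 8: z = -0.0055 + 0.3638i, |z|^2 = 0.1324
Iter 9: z = 0.0086 + 0.4160i, |z|^2 = 0.1731
Iter 10: z = -0.0321 + 0.4271i, |z|^2 = 0.1835
Iter 11: z = -0.0405 + 0.3926i, |z|^2 = 0.1558
Iter 12: z = -0.0116 + 0.3882i, |z|^2 = 0.1508
Iter 13: z = -0.0097 + 0.4110i, |z|^2 = 0.1690
Iter 14: z = -0.0279 + 0.4121i, |z|^2 = 0.1706
Iter 15: z = -0.0281 + 0.3970i, |z|^2 = 0.1584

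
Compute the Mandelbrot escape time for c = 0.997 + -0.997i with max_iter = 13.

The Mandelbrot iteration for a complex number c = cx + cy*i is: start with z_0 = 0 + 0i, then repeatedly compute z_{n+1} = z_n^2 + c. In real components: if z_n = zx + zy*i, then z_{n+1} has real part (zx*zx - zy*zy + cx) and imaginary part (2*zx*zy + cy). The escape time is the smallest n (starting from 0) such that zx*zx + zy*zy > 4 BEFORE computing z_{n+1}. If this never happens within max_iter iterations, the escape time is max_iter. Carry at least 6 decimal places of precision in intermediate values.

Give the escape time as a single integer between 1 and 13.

Answer: 2

Derivation:
z_0 = 0 + 0i, c = 0.9970 + -0.9970i
Iter 1: z = 0.9970 + -0.9970i, |z|^2 = 1.9880
Iter 2: z = 0.9970 + -2.9850i, |z|^2 = 9.9043
Escaped at iteration 2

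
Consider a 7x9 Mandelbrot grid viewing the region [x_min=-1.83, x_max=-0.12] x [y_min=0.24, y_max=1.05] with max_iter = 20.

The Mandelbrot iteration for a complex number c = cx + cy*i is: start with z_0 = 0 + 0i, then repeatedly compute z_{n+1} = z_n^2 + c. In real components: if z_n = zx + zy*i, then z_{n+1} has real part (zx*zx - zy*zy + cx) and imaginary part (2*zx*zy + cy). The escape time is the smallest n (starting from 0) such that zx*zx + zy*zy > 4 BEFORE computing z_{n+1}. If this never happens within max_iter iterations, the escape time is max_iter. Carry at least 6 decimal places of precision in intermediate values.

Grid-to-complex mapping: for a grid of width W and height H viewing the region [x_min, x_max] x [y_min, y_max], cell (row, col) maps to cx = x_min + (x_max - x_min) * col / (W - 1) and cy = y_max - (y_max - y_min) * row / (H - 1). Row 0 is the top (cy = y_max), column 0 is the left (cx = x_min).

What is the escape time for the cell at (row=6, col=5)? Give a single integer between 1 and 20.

Answer: 20

Derivation:
z_0 = 0 + 0i, c = -0.4050 + 0.4425i
Iter 1: z = -0.4050 + 0.4425i, |z|^2 = 0.3598
Iter 2: z = -0.4368 + 0.0841i, |z|^2 = 0.1978
Iter 3: z = -0.2213 + 0.3691i, |z|^2 = 0.1852
Iter 4: z = -0.4922 + 0.2792i, |z|^2 = 0.3202
Iter 5: z = -0.2406 + 0.1677i, |z|^2 = 0.0860
Iter 6: z = -0.3752 + 0.3618i, |z|^2 = 0.2717
Iter 7: z = -0.3951 + 0.1710i, |z|^2 = 0.1854
Iter 8: z = -0.2781 + 0.3074i, |z|^2 = 0.1718
Iter 9: z = -0.4221 + 0.2715i, |z|^2 = 0.2519
Iter 10: z = -0.3005 + 0.2133i, |z|^2 = 0.1358
Iter 11: z = -0.3602 + 0.3143i, |z|^2 = 0.2285
Iter 12: z = -0.3741 + 0.2161i, |z|^2 = 0.1866
Iter 13: z = -0.3118 + 0.2808i, |z|^2 = 0.1761
Iter 14: z = -0.3867 + 0.2674i, |z|^2 = 0.2210
Iter 15: z = -0.3270 + 0.2357i, |z|^2 = 0.1625
Iter 16: z = -0.3536 + 0.2883i, |z|^2 = 0.2082
Iter 17: z = -0.3631 + 0.2386i, |z|^2 = 0.1887
Iter 18: z = -0.3301 + 0.2693i, |z|^2 = 0.1815
Iter 19: z = -0.3686 + 0.2647i, |z|^2 = 0.2059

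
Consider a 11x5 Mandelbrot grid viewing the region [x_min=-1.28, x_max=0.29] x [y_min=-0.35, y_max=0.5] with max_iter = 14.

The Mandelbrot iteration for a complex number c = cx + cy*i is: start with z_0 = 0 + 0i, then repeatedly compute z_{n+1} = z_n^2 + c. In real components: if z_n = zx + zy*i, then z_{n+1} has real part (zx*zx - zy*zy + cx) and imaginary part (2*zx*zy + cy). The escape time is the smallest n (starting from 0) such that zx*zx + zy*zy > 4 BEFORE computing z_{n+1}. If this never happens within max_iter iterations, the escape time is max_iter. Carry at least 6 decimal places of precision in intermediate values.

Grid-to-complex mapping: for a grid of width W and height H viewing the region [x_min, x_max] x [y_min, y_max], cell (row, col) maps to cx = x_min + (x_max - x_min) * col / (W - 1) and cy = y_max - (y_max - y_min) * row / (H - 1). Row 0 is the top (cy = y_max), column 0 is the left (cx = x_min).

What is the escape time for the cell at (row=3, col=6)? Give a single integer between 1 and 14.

z_0 = 0 + 0i, c = -0.3380 + -0.1375i
Iter 1: z = -0.3380 + -0.1375i, |z|^2 = 0.1332
Iter 2: z = -0.2427 + -0.0445i, |z|^2 = 0.0609
Iter 3: z = -0.2811 + -0.1159i, |z|^2 = 0.0924
Iter 4: z = -0.2724 + -0.0724i, |z|^2 = 0.0794
Iter 5: z = -0.2690 + -0.0981i, |z|^2 = 0.0820
Iter 6: z = -0.2752 + -0.0847i, |z|^2 = 0.0829
Iter 7: z = -0.2694 + -0.0909i, |z|^2 = 0.0808
Iter 8: z = -0.2737 + -0.0885i, |z|^2 = 0.0827
Iter 9: z = -0.2709 + -0.0890i, |z|^2 = 0.0813
Iter 10: z = -0.2725 + -0.0893i, |z|^2 = 0.0822
Iter 11: z = -0.2717 + -0.0889i, |z|^2 = 0.0817
Iter 12: z = -0.2721 + -0.0892i, |z|^2 = 0.0820
Iter 13: z = -0.2719 + -0.0890i, |z|^2 = 0.0819

Answer: 14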